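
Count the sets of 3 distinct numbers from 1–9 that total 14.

8

3 distinct digits from 1–9 sum between 6 and 24.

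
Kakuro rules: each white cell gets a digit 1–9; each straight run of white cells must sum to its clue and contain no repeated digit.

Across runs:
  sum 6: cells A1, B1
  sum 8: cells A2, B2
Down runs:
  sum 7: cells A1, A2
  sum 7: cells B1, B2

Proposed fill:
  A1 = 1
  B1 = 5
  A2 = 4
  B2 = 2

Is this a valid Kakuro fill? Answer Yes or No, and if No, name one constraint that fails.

No — the down run A1–A2 sums to 5, not 7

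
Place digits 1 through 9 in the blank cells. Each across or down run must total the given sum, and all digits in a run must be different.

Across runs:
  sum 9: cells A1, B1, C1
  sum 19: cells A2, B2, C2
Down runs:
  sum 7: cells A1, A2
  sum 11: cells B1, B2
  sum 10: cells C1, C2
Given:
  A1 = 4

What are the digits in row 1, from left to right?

A2 = 7 − 4 = 3 completes the 7 down.
No cell is forced outright now. B2 can only be 7 or 9 (the digits allowed by both its 19 across and its 11 down). If B2 = 7: then B1 would have to be in {2,3} for the 9 across but in {4} for the 11 down — contradiction. So B2 = 9.
B1 = 11 − 9 = 2 completes the 11 down.
C1 = 9 − 6 = 3 completes the 9 across.
C2 = 19 − 12 = 7 completes the 19 across.

4 2 3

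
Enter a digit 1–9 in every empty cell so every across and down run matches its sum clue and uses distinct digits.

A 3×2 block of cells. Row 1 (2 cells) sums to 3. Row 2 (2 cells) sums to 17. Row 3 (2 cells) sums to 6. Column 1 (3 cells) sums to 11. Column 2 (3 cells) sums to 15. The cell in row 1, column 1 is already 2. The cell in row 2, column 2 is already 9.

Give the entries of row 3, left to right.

1 5

3 in 2 cells must be {1,2}; 17 in 2 cells must be {8,9}.
(1,2) = 3 − 2 = 1 completes the 3 across.
(2,1) = 17 − 9 = 8 completes the 17 across.
(3,1) = 11 − 10 = 1 completes the 11 down.
(3,2) = 6 − 1 = 5 completes the 6 across.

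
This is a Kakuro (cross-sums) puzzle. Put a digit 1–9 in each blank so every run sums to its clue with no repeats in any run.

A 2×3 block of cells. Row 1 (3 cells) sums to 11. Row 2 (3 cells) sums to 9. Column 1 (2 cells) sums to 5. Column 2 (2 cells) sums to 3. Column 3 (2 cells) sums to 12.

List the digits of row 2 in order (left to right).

3 2 4

3 in 2 cells must be {1,2}.
Nothing is forced directly, so branch on (2,3), whose candidates are 3 or 4 or 5. If (2,3) = 3: then (1,3) would have to be in {1,2,3,4,5,6,7,8} for the 11 across but in {9} for the 12 down — contradiction. If (2,3) = 5: that forces (1,3) = 7, (2,2) = 1, after which (1,2) would have to be in {1,3} for the 11 across but in {2} for the 3 down — contradiction. So (2,3) = 4.
(1,3) = 12 − 4 = 8 completes the 12 down.
Given what's placed, (2,2) must be 2 to fit the 9 across and 3 down.
(1,2) = 3 − 2 = 1 completes the 3 down.
(2,1) = 9 − 6 = 3 completes the 9 across.
(1,1) = 11 − 9 = 2 completes the 11 across.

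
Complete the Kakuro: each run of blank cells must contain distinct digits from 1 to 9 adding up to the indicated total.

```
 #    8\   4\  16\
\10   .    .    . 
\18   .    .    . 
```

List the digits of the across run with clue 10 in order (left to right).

2 1 7

4 in 2 cells must be {1,3}; 16 in 2 cells must be {7,9}.
The 10 across and the 16 down share only 7, so R1C3 = 7.
R2C3 = 16 − 7 = 9 completes the 16 down.
Given what's placed, R1C2 must be 1 to fit the 10 across and 4 down.
R2C2 = 4 − 1 = 3 completes the 4 down.
R1C1 = 10 − 8 = 2 completes the 10 across.
R2C1 = 18 − 12 = 6 completes the 18 across.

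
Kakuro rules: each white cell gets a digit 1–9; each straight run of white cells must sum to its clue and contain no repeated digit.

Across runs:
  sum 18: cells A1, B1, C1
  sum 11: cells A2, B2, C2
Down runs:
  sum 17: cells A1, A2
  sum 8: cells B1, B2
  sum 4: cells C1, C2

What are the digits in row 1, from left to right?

9 6 3

17 in 2 cells must be {8,9}; 4 in 2 cells must be {1,3}.
The 11 across and the 17 down share only 8, so A2 = 8.
Given what's placed, C2 must be 1 to fit the 11 across and 4 down.
A1 = 17 − 8 = 9 completes the 17 down.
C1 = 4 − 1 = 3 completes the 4 down.
B2 = 11 − 9 = 2 completes the 11 across.
B1 = 18 − 12 = 6 completes the 18 across.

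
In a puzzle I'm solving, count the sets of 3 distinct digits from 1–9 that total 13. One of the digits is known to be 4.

3 distinct digits from 1–9 sum between 6 and 24.
Keeping only sets containing 4.
Enumerating: {1,4,8}, {2,4,7}, {3,4,6}.

3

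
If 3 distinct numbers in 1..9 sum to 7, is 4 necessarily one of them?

The only way to make 7 from 3 distinct digits is {1,2,4}, which contains 4.

Yes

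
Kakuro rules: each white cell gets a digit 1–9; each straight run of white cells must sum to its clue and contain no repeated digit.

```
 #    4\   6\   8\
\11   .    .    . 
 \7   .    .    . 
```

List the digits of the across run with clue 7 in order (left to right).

7 in 3 cells must be {1,2,4}; 4 in 2 cells must be {1,3}.
The 7 across and the 4 down share only 1, so R2C1 = 1.
Given what's placed, R2C3 must be 2 to fit the 7 across and 8 down.
R1C1 = 4 − 1 = 3 completes the 4 down.
R1C3 = 8 − 2 = 6 completes the 8 down.
R2C2 = 7 − 3 = 4 completes the 7 across.
R1C2 = 11 − 9 = 2 completes the 11 across.

1 4 2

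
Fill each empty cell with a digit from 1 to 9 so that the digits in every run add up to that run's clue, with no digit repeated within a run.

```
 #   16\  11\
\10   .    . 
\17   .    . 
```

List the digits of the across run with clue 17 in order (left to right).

9 8

17 in 2 cells must be {8,9}; 16 in 2 cells must be {7,9}.
The 17 across and the 16 down share only 9, so R2C1 = 9.
R2C2 = 17 − 9 = 8 completes the 17 across.
R1C1 = 16 − 9 = 7 completes the 16 down.
R1C2 = 10 − 7 = 3 completes the 10 across.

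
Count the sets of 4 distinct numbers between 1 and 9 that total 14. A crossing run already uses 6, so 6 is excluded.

4 distinct digits from 1–9 sum between 10 and 30.
Dropping sets that contain 6.
Enumerating: {1,2,3,8}, {1,2,4,7}, {2,3,4,5}.

3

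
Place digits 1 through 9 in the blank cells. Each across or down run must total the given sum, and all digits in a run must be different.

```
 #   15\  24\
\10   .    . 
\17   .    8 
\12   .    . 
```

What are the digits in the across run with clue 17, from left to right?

9 8

17 in 2 cells must be {8,9}; 24 in 3 cells must be {7,8,9}.
R2C1 = 17 − 8 = 9 completes the 17 across.
No cell is forced outright now. R1C2 can only be 7 or 9 (the digits allowed by both its 10 across and its 24 down). If R1C2 = 7: then R1C1 would have to be in {3} for the 10 across but in {1,2,4,5} for the 15 down — contradiction. So R1C2 = 9.
R1C1 = 10 − 9 = 1 completes the 10 across.
R3C1 = 15 − 10 = 5 completes the 15 down.
R3C2 = 12 − 5 = 7 completes the 12 across.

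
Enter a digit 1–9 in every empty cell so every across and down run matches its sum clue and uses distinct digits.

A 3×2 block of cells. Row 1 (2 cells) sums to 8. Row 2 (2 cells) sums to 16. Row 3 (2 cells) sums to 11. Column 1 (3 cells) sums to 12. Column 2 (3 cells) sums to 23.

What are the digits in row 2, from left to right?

7 9

16 in 2 cells must be {7,9}; 23 in 3 cells must be {6,8,9}.
The 8 across and the 23 down share only 6, so (1,2) = 6.
Given what's placed, (2,2) must be 9 to fit the 16 across and 23 down.
(3,2) = 23 − 15 = 8 completes the 23 down.
(1,1) = 8 − 6 = 2 completes the 8 across.
(2,1) = 16 − 9 = 7 completes the 16 across.
(3,1) = 11 − 8 = 3 completes the 11 across.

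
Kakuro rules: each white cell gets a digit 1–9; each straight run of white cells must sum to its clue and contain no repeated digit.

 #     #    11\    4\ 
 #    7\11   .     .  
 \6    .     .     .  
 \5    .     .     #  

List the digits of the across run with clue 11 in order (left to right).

8 3

6 in 3 cells must be {1,2,3}; 4 in 2 cells must be {1,3}.
The 11 across and the 4 down share only 3, so R1C3 = 3.
R2C3 = 4 − 3 = 1 completes the 4 down.
R1C2 = 11 − 3 = 8 completes the 11 across.
R2C2 = 2: the only remaining digit allowed by both the 6 across and the 11 down.
R3C2 = 11 − 10 = 1 completes the 11 down.
R2C1 = 6 − 3 = 3 completes the 6 across.
R3C1 = 5 − 1 = 4 completes the 5 across.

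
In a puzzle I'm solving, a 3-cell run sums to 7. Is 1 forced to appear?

Yes

The only way to make 7 from 3 distinct digits is {1,2,4}, which contains 1.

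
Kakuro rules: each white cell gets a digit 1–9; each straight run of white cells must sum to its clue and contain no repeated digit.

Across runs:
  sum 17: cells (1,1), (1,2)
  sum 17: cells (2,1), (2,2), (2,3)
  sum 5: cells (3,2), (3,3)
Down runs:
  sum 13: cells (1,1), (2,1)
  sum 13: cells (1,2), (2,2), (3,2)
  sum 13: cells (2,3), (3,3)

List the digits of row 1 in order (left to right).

8 9

17 in 2 cells must be {8,9}.
The 5 across and the 13 down share only 4, so (3,3) = 4.
(2,3) = 13 − 4 = 9 completes the 13 down.
(3,2) = 5 − 4 = 1 completes the 5 across.
No cell is forced outright now. (1,1) can only be 8 or 9 (the digits allowed by both its 17 across and its 13 down). If (1,1) = 9: that forces (1,2) = 8, after which (2,1) would have to be in {1,2,3,5,6,7} for the 17 across but in {4} for the 13 down — contradiction. So (1,1) = 8.
(1,2) = 17 − 8 = 9 completes the 17 across.
(2,1) = 13 − 8 = 5 completes the 13 down.
(2,2) = 17 − 14 = 3 completes the 17 across.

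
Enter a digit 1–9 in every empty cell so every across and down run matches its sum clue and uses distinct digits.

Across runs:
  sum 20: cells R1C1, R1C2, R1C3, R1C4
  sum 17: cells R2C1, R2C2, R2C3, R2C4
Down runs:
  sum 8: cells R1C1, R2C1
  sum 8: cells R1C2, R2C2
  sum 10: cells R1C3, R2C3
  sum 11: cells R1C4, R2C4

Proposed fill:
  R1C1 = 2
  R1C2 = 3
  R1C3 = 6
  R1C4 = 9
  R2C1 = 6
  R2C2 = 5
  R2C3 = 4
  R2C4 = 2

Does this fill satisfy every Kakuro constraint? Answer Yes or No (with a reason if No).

Across: 2+3+6+9=20; 6+5+4+2=17. Down: 2+6=8; 3+5=8; 6+4=10; 9+2=11. No digit repeats within any run.

Yes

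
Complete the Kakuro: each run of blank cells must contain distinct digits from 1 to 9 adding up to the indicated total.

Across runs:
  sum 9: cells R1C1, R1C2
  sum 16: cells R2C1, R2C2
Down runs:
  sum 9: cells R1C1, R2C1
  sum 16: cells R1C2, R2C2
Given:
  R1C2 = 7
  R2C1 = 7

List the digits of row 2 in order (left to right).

7 9

16 in 2 cells must be {7,9}.
R1C1 = 9 − 7 = 2 completes the 9 across.
R2C2 = 16 − 7 = 9 completes the 16 across.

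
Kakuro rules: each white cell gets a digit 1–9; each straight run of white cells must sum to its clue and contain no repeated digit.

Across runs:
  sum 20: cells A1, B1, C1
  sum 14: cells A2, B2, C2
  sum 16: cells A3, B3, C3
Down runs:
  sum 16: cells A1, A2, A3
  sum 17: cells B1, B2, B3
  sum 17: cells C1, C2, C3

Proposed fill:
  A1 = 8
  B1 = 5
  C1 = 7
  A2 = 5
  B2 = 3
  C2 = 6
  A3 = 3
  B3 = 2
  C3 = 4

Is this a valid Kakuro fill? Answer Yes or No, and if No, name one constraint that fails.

No — the across run A3–C3 sums to 9, not 16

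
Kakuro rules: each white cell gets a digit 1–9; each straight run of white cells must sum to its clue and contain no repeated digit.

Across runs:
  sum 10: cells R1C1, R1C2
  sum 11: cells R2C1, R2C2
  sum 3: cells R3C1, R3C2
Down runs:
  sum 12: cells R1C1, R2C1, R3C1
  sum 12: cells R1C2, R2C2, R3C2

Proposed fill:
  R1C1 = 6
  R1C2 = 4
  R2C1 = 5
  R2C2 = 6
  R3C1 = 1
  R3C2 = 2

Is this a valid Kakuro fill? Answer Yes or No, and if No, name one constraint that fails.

Across: 6+4=10; 5+6=11; 1+2=3. Down: 6+5+1=12; 4+6+2=12. No digit repeats within any run.

Yes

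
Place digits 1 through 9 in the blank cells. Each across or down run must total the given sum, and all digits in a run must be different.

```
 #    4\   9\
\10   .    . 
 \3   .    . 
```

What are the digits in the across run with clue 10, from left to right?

3 in 2 cells must be {1,2}; 4 in 2 cells must be {1,3}.
The 3 across and the 4 down share only 1, so R2C1 = 1.
R2C2 = 3 − 1 = 2 completes the 3 across.
R1C1 = 4 − 1 = 3 completes the 4 down.
R1C2 = 10 − 3 = 7 completes the 10 across.

3 7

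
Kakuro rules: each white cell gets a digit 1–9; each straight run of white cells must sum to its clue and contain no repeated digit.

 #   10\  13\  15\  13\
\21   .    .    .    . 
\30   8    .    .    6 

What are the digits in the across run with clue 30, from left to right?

30 in 4 cells must be {6,7,8,9}.
R1C1 = 10 − 8 = 2 completes the 10 down.
R1C4 = 13 − 6 = 7 completes the 13 down.
Nothing is forced directly, so branch on R1C3, whose candidates are 8 or 9. If R1C3 = 9: then R1C2 would have to be in {3} for the 21 across but in {4,5,6,7,8,9} for the 13 down — contradiction. So R1C3 = 8.
R1C2 = 21 − 17 = 4 completes the 21 across.
R2C2 = 13 − 4 = 9 completes the 13 down.
R2C3 = 30 − 23 = 7 completes the 30 across.

8 9 7 6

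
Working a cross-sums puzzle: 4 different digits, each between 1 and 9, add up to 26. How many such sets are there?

5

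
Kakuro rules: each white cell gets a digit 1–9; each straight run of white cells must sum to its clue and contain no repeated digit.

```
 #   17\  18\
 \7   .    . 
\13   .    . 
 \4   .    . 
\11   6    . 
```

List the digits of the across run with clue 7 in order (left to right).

3 4

4 in 2 cells must be {1,3}.
R4C2 = 11 − 6 = 5 completes the 11 across.
Nothing is forced directly, so branch on R3C2, whose candidates are 1 or 3. If R3C2 = 1: that forces R3C1 = 3, R1C1 = 1, after which R1C2 would have to be in {6} for the 7 across but in {3,4,8,9} for the 18 down — contradiction. So R3C2 = 3.
R3C1 = 4 − 3 = 1 completes the 4 across.
Nothing is forced directly, so branch on R1C1, whose candidates are 2 or 3. If R1C1 = 2: then R1C2 would have to be in {5} for the 7 across but in {1,2,4,6,8,9} for the 18 down — contradiction. So R1C1 = 3.
R1C2 = 7 − 3 = 4 completes the 7 across.
R2C1 = 17 − 10 = 7 completes the 17 down.
R2C2 = 13 − 7 = 6 completes the 13 across.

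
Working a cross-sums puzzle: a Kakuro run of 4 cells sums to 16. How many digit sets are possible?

8

4 distinct digits from 1–9 sum between 10 and 30.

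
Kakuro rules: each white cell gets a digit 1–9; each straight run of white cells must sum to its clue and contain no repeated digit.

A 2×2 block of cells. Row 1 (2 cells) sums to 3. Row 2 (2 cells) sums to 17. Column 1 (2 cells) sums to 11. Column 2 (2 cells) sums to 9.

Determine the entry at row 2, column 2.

8

3 in 2 cells must be {1,2}; 17 in 2 cells must be {8,9}.
The 3 across and the 11 down share only 2, so (1,1) = 2.
(1,2) = 3 − 2 = 1 completes the 3 across.
(2,1) = 11 − 2 = 9 completes the 11 down.
(2,2) = 17 − 9 = 8 completes the 17 across.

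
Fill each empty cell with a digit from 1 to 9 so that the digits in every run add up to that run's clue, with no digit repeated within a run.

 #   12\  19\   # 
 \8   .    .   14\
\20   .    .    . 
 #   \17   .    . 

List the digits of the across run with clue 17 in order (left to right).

8 9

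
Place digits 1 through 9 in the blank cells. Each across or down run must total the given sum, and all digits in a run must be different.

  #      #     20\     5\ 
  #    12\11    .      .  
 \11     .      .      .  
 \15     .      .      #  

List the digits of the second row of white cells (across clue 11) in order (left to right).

Nothing is forced directly, so branch on R3C1, whose candidates are 7 or 8 or 9. If R3C1 = 7: that forces R2C1 = 5, R2C2 = 4, R2C3 = 2, after which R3C2 would have to be in {8} for the 15 across but in {7,9} for the 20 down — contradiction. If R3C1 = 9: that forces R2C1 = 3, R3C2 = 6, after which R2C2 would have to be in {1,2,6,7} for the 11 across but in {5,9} for the 20 down — contradiction. So R3C1 = 8.
R2C1 = 12 − 8 = 4 completes the 12 down.
R3C2 = 15 − 8 = 7 completes the 15 across.
R2C2 = 5: the only remaining digit allowed by both the 11 across and the 20 down.
R2C3 = 11 − 9 = 2 completes the 11 across.
R1C2 = 20 − 12 = 8 completes the 20 down.
R1C3 = 11 − 8 = 3 completes the 11 across.

4, 5, 2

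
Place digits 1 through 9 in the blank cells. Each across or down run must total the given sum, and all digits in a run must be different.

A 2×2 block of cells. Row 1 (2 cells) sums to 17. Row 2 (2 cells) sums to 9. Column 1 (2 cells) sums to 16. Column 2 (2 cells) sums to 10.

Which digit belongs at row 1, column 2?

8

17 in 2 cells must be {8,9}; 16 in 2 cells must be {7,9}.
The 17 across and the 16 down share only 9, so (1,1) = 9.
(1,2) = 17 − 9 = 8 completes the 17 across.
(2,1) = 16 − 9 = 7 completes the 16 down.
(2,2) = 9 − 7 = 2 completes the 9 across.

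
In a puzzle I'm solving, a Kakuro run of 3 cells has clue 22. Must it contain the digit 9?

Yes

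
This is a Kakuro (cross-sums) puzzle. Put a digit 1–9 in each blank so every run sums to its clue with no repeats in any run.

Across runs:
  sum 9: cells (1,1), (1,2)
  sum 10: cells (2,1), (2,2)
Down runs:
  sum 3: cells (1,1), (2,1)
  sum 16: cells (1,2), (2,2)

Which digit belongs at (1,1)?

3 in 2 cells must be {1,2}; 16 in 2 cells must be {7,9}.
The 9 across and the 16 down share only 7, so (1,2) = 7.
(2,2) = 16 − 7 = 9 completes the 16 down.
(1,1) = 9 − 7 = 2 completes the 9 across.
(2,1) = 10 − 9 = 1 completes the 10 across.

2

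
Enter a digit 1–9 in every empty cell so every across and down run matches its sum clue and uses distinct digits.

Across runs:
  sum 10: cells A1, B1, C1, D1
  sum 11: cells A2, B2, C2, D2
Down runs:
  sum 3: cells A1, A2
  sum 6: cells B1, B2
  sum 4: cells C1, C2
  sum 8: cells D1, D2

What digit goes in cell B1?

10 in 4 cells must be {1,2,3,4}; 11 in 4 cells must be {1,2,3,5}; 3 in 2 cells must be {1,2}.
Nothing is forced directly, so branch on A1, whose candidates are 1 or 2. If A1 = 1: that forces C1 = 3, D1 = 2, A2 = 2, C2 = 1, after which D2 would have to be in {3,5} for the 11 across but in {6} for the 8 down — contradiction. So A1 = 2.
A2 = 3 − 2 = 1 completes the 3 down.
Given what's placed, C2 must be 3 to fit the 11 across and 4 down.
C1 = 4 − 3 = 1 completes the 4 down.
D1 = 3: the only remaining digit allowed by both the 10 across and the 8 down.
D2 = 8 − 3 = 5 completes the 8 down.
B1 = 10 − 6 = 4 completes the 10 across.

4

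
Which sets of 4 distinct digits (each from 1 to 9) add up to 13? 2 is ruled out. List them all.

4 distinct digits from 1–9 sum between 10 and 30.
Dropping sets that contain 2.
Only one set works: {1,3,4,5}.

{1,3,4,5}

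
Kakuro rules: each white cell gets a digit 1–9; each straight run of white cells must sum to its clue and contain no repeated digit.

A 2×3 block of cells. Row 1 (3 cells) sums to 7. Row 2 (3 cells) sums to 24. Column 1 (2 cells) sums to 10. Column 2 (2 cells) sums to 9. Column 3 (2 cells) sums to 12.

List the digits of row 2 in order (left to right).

7 in 3 cells must be {1,2,4}; 24 in 3 cells must be {7,8,9}.
The 7 across and the 12 down share only 4, so (1,3) = 4.
(2,3) = 12 − 4 = 8 completes the 12 down.
Given what's placed, (2,2) must be 7 to fit the 24 across and 9 down.
(1,2) = 9 − 7 = 2 completes the 9 down.
(2,1) = 24 − 15 = 9 completes the 24 across.
(1,1) = 7 − 6 = 1 completes the 7 across.

9 7 8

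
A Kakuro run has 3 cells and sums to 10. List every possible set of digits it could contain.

{1,2,7}; {1,3,6}; {1,4,5}; {2,3,5}

3 distinct digits from 1–9 sum between 6 and 24.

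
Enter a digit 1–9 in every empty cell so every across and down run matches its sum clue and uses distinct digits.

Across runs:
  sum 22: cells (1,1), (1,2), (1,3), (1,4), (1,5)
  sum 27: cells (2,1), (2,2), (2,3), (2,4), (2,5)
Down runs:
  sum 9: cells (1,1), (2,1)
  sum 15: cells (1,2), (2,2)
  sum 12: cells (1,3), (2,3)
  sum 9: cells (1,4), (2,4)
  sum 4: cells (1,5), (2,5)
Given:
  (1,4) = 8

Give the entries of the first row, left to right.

3, 6, 4, 8, 1

4 in 2 cells must be {1,3}.
(2,4) = 9 − 8 = 1 completes the 9 down.
Given what's placed, (2,5) must be 3 to fit the 27 across and 4 down.
(1,5) = 4 − 3 = 1 completes the 4 down.
No cell is forced outright now. (2,1) can only be 6 or 8 (the digits allowed by both its 27 across and its 9 down). If (2,1) = 8: then (1,1) would have to be in {2,3,4,5,6,7} for the 22 across but in {1} for the 9 down — contradiction. So (2,1) = 6.
(1,1) = 9 − 6 = 3 completes the 9 down.
(1,2) = 6: the only remaining digit allowed by both the 22 across and the 15 down.
(1,3) = 22 − 18 = 4 completes the 22 across.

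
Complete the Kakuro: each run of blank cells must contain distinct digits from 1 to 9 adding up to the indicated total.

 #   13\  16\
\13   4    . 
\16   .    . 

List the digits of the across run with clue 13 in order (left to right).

16 in 2 cells must be {7,9}.
R1C2 = 13 − 4 = 9 completes the 13 across.
R2C1 = 13 − 4 = 9 completes the 13 down.
R2C2 = 16 − 9 = 7 completes the 16 across.

4 9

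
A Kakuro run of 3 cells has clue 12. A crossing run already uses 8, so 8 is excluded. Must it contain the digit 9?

No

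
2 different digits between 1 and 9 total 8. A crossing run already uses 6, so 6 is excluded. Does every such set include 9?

Counterexample: {1,7} sums to 8 under that restriction without using 9.

No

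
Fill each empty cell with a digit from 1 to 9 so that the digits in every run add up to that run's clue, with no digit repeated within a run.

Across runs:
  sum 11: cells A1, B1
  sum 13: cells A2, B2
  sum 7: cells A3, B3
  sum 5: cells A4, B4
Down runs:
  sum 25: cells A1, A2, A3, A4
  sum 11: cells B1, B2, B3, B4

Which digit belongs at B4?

11 in 4 cells must be {1,2,3,5}.
Only 5 fits B2 under both its across sum 13 and down sum 11.
A2 = 13 − 5 = 8 completes the 13 across.
Nothing is forced directly, so branch on B1, whose candidates are 2 or 3. If B1 = 3: then A1 would have to be in {8} for the 11 across but in {1,2,3,4,5,6,7,9} for the 25 down — contradiction. So B1 = 2.
A1 = 11 − 2 = 9 completes the 11 across.
No cell is forced outright now. B3 can only be 1 or 3 (the digits allowed by both its 7 across and its 11 down). If B3 = 3: then A3 would have to be in {4} for the 7 across but in {1,2,3,5,6,7} for the 25 down — contradiction. So B3 = 1.
A3 = 7 − 1 = 6 completes the 7 across.
A4 = 25 − 23 = 2 completes the 25 down.
B4 = 5 − 2 = 3 completes the 5 across.

3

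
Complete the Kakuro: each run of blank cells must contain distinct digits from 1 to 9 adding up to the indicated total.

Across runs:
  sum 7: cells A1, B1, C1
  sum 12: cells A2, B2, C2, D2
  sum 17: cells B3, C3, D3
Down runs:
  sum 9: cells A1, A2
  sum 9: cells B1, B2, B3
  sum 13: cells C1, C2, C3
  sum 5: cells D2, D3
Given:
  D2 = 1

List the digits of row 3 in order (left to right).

6 7 4

7 in 3 cells must be {1,2,4}.
D3 = 5 − 1 = 4 completes the 5 down.
No cell is forced outright now. B3 can only be 5 or 6 (the digits allowed by both its 17 across and its 9 down). If B3 = 5: that forces B1 = 1, B2 = 3, C3 = 8, C2 = 2, after which C1 would have to be in {2,4} for the 7 across but in {3} for the 13 down — contradiction. So B3 = 6.
Given what's placed, B2 must be 2 to fit the 12 across and 9 down.
C3 = 17 − 10 = 7 completes the 17 across.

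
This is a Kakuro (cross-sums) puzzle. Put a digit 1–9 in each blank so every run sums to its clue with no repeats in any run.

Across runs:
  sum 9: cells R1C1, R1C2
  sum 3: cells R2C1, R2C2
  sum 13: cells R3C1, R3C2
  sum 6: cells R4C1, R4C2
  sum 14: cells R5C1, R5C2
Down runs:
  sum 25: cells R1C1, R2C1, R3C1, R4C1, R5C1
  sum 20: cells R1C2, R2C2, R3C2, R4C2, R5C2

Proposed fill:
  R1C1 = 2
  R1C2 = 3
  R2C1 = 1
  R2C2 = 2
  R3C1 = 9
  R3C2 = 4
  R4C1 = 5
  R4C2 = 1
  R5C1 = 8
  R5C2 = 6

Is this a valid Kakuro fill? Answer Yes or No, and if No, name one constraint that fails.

No — the across run R1C1–R1C2 sums to 5, not 9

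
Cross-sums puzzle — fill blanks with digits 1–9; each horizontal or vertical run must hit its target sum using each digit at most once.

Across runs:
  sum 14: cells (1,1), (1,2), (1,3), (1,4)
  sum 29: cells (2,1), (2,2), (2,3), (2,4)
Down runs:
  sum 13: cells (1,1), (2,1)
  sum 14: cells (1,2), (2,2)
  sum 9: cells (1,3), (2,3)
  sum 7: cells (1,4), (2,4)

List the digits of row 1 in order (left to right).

29 in 4 cells must be {5,7,8,9}.
Only 5 fits (2,4) under both its across sum 29 and down sum 7.
(1,4) = 7 − 5 = 2 completes the 7 down.
Nothing is forced directly, so branch on (2,3), whose candidates are 7 or 8. If (2,3) = 7: then (1,3) would have to be in {1,3,4,5,6,7,8} for the 14 across but in {2} for the 9 down — contradiction. So (2,3) = 8.
(1,3) = 9 − 8 = 1 completes the 9 down.
(2,2) = 9: the only remaining digit allowed by both the 29 across and the 14 down.
(1,2) = 14 − 9 = 5 completes the 14 down.
(2,1) = 29 − 22 = 7 completes the 29 across.
(1,1) = 14 − 8 = 6 completes the 14 across.

6 5 1 2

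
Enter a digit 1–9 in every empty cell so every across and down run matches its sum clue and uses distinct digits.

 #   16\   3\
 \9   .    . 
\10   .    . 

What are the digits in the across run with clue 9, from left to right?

16 in 2 cells must be {7,9}; 3 in 2 cells must be {1,2}.
The 9 across and the 16 down share only 7, so R1C1 = 7.
R1C2 = 9 − 7 = 2 completes the 9 across.
R2C1 = 16 − 7 = 9 completes the 16 down.
R2C2 = 10 − 9 = 1 completes the 10 across.

7 2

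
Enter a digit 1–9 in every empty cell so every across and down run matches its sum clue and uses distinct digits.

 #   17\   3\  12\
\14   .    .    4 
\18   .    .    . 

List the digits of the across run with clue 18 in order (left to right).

17 in 2 cells must be {8,9}; 3 in 2 cells must be {1,2}.
R2C3 = 12 − 4 = 8 completes the 12 down.
R2C1 = 9: the only remaining digit allowed by both the 18 across and the 17 down.
R2C2 = 18 − 17 = 1 completes the 18 across.
R1C1 = 17 − 9 = 8 completes the 17 down.
R1C2 = 14 − 12 = 2 completes the 14 across.

9 1 8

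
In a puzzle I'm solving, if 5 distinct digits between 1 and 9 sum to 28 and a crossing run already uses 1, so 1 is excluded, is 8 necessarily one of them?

Counterexample: {2,4,6,7,9} sums to 28 under that restriction without using 8.

No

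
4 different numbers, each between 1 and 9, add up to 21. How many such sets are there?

4 distinct digits from 1–9 sum between 10 and 30.

11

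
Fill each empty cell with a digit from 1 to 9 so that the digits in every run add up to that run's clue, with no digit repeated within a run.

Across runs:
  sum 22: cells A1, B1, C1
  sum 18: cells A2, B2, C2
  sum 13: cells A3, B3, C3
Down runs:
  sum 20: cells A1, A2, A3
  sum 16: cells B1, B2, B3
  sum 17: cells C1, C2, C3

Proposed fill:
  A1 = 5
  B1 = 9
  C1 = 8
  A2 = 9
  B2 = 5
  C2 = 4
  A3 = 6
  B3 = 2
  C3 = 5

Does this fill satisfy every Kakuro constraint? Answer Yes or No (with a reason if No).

Yes

Across: 5+9+8=22; 9+5+4=18; 6+2+5=13. Down: 5+9+6=20; 9+5+2=16; 8+4+5=17. No digit repeats within any run.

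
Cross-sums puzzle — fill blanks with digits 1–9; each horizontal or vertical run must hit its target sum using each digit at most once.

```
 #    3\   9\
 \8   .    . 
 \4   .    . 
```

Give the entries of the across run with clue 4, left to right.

4 in 2 cells must be {1,3}; 3 in 2 cells must be {1,2}.
The 4 across and the 3 down share only 1, so R2C1 = 1.
R2C2 = 4 − 1 = 3 completes the 4 across.
R1C1 = 3 − 1 = 2 completes the 3 down.
R1C2 = 8 − 2 = 6 completes the 8 across.

1 3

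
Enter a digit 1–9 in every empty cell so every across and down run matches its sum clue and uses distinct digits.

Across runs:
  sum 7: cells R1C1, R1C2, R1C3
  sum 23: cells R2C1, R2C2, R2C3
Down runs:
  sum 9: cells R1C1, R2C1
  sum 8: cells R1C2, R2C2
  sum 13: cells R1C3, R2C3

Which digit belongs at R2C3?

7 in 3 cells must be {1,2,4}; 23 in 3 cells must be {6,8,9}.
The 7 across and the 13 down share only 4, so R1C3 = 4.
The 23 across and the 8 down share only 6, so R2C2 = 6.
R2C3 = 13 − 4 = 9 completes the 13 down.
R1C2 = 8 − 6 = 2 completes the 8 down.
R2C1 = 23 − 15 = 8 completes the 23 across.
R1C1 = 7 − 6 = 1 completes the 7 across.

9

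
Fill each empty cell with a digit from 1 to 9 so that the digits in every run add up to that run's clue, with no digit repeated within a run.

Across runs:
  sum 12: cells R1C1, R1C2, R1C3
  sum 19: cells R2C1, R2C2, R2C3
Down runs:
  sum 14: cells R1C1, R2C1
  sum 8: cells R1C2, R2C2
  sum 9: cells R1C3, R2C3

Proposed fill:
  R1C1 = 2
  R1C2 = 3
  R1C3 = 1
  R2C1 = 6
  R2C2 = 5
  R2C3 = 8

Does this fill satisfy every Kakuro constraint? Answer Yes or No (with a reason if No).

No — the down run R1C1–R2C1 sums to 8, not 14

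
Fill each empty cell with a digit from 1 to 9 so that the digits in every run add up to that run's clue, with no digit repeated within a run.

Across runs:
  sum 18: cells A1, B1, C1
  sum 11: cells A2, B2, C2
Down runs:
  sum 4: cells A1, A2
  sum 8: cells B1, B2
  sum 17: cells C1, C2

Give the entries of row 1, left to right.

3, 6, 9

4 in 2 cells must be {1,3}; 17 in 2 cells must be {8,9}.
The 11 across and the 17 down share only 8, so C2 = 8.
C1 = 17 − 8 = 9 completes the 17 down.
Given what's placed, A2 must be 1 to fit the 11 across and 4 down.
B2 = 11 − 9 = 2 completes the 11 across.
A1 = 4 − 1 = 3 completes the 4 down.
B1 = 18 − 12 = 6 completes the 18 across.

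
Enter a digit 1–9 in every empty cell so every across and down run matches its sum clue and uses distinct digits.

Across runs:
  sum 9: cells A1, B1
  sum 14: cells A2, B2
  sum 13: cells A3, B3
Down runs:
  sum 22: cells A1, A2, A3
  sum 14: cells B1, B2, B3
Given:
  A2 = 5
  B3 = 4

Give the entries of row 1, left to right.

8, 1

Given what's placed, A1 must be 8 to fit the 9 across and 22 down.
B1 = 9 − 8 = 1 completes the 9 across.
B2 = 14 − 5 = 9 completes the 14 across.
A3 = 13 − 4 = 9 completes the 13 across.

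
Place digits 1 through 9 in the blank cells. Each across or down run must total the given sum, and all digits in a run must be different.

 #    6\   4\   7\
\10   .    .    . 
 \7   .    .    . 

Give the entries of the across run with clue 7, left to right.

4, 1, 2

7 in 3 cells must be {1,2,4}; 4 in 2 cells must be {1,3}.
The 7 across and the 4 down share only 1, so R2C2 = 1.
R1C2 = 4 − 1 = 3 completes the 4 down.
Nothing is forced directly, so branch on R2C1, whose candidates are 2 or 4. If R2C1 = 2: then R1C1 would have to be in {1,2,5,6} for the 10 across but in {4} for the 6 down — contradiction. So R2C1 = 4.
R1C1 = 6 − 4 = 2 completes the 6 down.
R1C3 = 10 − 5 = 5 completes the 10 across.
R2C3 = 7 − 5 = 2 completes the 7 across.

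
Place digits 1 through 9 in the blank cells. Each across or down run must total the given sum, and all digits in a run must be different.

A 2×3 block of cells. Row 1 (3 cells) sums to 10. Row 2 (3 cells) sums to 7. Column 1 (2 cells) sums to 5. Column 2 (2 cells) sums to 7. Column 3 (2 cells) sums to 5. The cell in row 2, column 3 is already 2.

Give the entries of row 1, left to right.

7 in 3 cells must be {1,2,4}.
(1,3) = 5 − 2 = 3 completes the 5 down.
No cell is forced outright now. (2,1) can only be 1 or 4 (the digits allowed by both its 7 across and its 5 down). If (2,1) = 1: then (1,1) would have to be in {1,2,5,6} for the 10 across but in {4} for the 5 down — contradiction. So (2,1) = 4.
(1,1) = 5 − 4 = 1 completes the 5 down.
(1,2) = 10 − 4 = 6 completes the 10 across.
(2,2) = 7 − 6 = 1 completes the 7 across.

1 6 3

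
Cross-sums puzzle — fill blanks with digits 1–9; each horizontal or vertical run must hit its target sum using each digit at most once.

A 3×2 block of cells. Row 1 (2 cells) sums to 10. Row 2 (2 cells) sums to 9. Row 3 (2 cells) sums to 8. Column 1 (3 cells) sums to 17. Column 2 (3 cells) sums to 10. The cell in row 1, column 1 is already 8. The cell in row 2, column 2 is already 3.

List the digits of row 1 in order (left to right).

8, 2

(1,2) = 10 − 8 = 2 completes the 10 across.
(2,1) = 9 − 3 = 6 completes the 9 across.
(3,1) = 17 − 14 = 3 completes the 17 down.
(3,2) = 8 − 3 = 5 completes the 8 across.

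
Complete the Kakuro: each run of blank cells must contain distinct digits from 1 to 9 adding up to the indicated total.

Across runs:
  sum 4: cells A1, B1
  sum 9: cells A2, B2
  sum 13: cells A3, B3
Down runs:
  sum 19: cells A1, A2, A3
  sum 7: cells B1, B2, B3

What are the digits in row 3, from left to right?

9, 4

4 in 2 cells must be {1,3}; 7 in 3 cells must be {1,2,4}.
The 4 across and the 19 down share only 3, so A1 = 3.
B1 = 4 − 3 = 1 completes the 4 across.
Given what's placed, A2 must be 7 to fit the 9 across and 19 down.
B2 = 9 − 7 = 2 completes the 9 across.
A3 = 19 − 10 = 9 completes the 19 down.
B3 = 13 − 9 = 4 completes the 13 across.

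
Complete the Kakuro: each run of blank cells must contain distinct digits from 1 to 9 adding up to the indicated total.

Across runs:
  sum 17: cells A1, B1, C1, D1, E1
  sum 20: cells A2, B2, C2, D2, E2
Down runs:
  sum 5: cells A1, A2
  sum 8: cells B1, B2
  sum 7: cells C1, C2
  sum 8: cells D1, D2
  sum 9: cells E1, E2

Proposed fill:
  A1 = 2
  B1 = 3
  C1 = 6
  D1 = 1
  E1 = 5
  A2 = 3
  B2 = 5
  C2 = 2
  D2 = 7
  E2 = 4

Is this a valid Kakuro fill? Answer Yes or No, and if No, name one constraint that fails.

No — the down run C1–C2 sums to 8, not 7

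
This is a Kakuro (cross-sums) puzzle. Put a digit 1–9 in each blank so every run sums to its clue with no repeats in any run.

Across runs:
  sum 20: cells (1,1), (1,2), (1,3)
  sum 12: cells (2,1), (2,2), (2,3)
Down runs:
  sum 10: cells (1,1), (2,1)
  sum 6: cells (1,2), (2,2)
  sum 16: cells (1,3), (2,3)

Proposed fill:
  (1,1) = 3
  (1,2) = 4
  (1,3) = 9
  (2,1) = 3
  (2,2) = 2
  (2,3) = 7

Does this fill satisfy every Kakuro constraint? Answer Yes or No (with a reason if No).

No — the across run (1,1)–(1,3) sums to 16, not 20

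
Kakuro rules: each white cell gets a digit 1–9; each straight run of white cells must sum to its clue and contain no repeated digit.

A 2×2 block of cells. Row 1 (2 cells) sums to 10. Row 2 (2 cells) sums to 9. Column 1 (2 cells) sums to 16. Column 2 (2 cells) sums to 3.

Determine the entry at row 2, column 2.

2

16 in 2 cells must be {7,9}; 3 in 2 cells must be {1,2}.
The 9 across and the 16 down share only 7, so (2,1) = 7.
(2,2) = 9 − 7 = 2 completes the 9 across.
(1,1) = 16 − 7 = 9 completes the 16 down.
(1,2) = 10 − 9 = 1 completes the 10 across.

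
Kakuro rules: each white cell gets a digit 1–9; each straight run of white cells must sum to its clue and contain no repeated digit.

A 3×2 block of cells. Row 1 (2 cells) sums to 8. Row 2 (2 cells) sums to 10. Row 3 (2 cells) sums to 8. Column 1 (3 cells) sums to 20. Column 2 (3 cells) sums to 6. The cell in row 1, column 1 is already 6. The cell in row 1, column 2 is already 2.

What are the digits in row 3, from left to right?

6 in 3 cells must be {1,2,3}.
Given what's placed, (2,1) must be 9 to fit the 10 across and 20 down.
(2,2) = 10 − 9 = 1 completes the 10 across.
(3,1) = 20 − 15 = 5 completes the 20 down.
(3,2) = 8 − 5 = 3 completes the 8 across.

5 3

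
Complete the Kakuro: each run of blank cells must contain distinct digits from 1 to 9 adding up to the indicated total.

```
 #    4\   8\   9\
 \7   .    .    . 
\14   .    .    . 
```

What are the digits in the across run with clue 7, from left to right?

1, 2, 4

7 in 3 cells must be {1,2,4}; 4 in 2 cells must be {1,3}.
The 7 across and the 4 down share only 1, so R1C1 = 1.
Given what's placed, R1C2 must be 2 to fit the 7 across and 8 down.
R1C3 = 7 − 3 = 4 completes the 7 across.
R2C1 = 4 − 1 = 3 completes the 4 down.
R2C2 = 8 − 2 = 6 completes the 8 down.
R2C3 = 14 − 9 = 5 completes the 14 across.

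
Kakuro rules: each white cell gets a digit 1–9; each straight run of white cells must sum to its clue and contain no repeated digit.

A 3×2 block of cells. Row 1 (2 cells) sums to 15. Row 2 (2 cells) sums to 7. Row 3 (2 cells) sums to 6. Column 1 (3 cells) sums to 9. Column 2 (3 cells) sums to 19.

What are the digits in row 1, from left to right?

6, 9

The 15 across and the 9 down share only 6, so (1,1) = 6.
(1,2) = 15 − 6 = 9 completes the 15 across.
Nothing is forced directly, so branch on (2,1), whose candidates are 1 or 2. If (2,1) = 2: then (2,2) would have to be in {5} for the 7 across but in {2,3,4,6,7,8} for the 19 down — contradiction. So (2,1) = 1.
(2,2) = 7 − 1 = 6 completes the 7 across.
(3,1) = 9 − 7 = 2 completes the 9 down.
(3,2) = 6 − 2 = 4 completes the 6 across.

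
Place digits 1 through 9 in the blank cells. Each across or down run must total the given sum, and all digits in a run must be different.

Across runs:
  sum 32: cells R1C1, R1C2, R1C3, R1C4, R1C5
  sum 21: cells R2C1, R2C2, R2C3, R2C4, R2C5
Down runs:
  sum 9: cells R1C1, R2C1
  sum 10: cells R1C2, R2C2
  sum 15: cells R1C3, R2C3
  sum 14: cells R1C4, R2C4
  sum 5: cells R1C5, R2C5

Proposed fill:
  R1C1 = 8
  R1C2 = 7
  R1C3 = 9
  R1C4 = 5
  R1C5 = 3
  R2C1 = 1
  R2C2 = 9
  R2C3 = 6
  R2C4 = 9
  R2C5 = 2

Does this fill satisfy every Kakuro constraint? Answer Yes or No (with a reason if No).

No — the across run R2C1–R2C5 sums to 27, not 21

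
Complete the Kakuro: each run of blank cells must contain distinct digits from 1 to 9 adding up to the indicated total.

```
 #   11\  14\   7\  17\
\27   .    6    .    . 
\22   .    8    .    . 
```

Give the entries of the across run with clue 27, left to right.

9 6 4 8

17 in 2 cells must be {8,9}.
Given what's placed, R2C4 must be 9 to fit the 22 across and 17 down.
R1C4 = 17 − 9 = 8 completes the 17 down.
R1C3 = 4: the only remaining digit allowed by both the 27 across and the 7 down.
R2C3 = 7 − 4 = 3 completes the 7 down.
R1C1 = 27 − 18 = 9 completes the 27 across.
R2C1 = 22 − 20 = 2 completes the 22 across.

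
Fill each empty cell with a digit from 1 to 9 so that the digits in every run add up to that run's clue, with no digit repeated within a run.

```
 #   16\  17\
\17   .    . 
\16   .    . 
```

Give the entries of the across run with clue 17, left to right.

17 in 2 cells must be {8,9}; 16 in 2 cells must be {7,9}.
The 17 across and the 16 down share only 9, so R1C1 = 9.
R1C2 = 17 − 9 = 8 completes the 17 across.
R2C1 = 16 − 9 = 7 completes the 16 down.
R2C2 = 16 − 7 = 9 completes the 16 across.

9 8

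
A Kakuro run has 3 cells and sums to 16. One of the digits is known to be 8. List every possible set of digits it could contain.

{1,7,8}; {2,6,8}; {3,5,8}

3 distinct digits from 1–9 sum between 6 and 24.
Keeping only sets containing 8.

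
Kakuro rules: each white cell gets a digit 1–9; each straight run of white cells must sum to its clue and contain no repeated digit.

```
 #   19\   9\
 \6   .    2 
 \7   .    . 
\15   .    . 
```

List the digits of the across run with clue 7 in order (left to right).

6 1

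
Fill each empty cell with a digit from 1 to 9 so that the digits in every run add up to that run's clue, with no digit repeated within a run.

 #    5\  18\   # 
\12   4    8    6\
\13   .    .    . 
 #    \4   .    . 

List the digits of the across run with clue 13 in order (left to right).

1 7 5

4 in 2 cells must be {1,3}.
R2C1 = 5 − 4 = 1 completes the 5 down.
Intersecting the 4 across with the 6 down forces R3C3 = 1.
R2C3 = 6 − 1 = 5 completes the 6 down.
R3C2 = 4 − 1 = 3 completes the 4 across.
R2C2 = 13 − 6 = 7 completes the 13 across.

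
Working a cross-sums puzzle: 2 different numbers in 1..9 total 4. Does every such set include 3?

The only way to make 4 from 2 distinct digits is {1,3}, which contains 3.

Yes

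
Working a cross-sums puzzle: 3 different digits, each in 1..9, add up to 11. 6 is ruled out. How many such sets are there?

3

3 distinct digits from 1–9 sum between 6 and 24.
Dropping sets that contain 6.
Enumerating: {1,2,8}, {1,3,7}, {2,4,5}.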